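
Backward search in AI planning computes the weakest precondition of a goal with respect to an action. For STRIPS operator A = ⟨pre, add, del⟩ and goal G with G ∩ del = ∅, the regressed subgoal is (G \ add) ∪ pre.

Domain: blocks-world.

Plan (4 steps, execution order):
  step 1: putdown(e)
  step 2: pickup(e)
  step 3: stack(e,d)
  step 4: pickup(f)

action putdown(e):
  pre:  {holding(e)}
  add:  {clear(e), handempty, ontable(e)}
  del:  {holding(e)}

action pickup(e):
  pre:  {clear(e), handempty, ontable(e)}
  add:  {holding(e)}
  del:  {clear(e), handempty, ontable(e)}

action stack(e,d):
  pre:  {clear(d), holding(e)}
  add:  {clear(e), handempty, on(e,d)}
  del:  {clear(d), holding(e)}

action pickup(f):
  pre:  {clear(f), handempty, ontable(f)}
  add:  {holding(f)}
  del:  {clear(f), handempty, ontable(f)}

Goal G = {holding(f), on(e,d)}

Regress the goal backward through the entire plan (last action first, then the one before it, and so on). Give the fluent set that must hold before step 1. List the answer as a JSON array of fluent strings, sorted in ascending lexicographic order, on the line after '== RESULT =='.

Regress step by step:
  through step 4 (pickup(f)): drop {holding(f)}, keep {on(e,d)}, require {clear(f), handempty, ontable(f)}
    → {clear(f), handempty, on(e,d), ontable(f)}
  through step 3 (stack(e,d)): drop {handempty, on(e,d)}, keep {clear(f), ontable(f)}, require {clear(d), holding(e)}
    → {clear(d), clear(f), holding(e), ontable(f)}
  through step 2 (pickup(e)): drop {holding(e)}, keep {clear(d), clear(f), ontable(f)}, require {clear(e), handempty, ontable(e)}
    → {clear(d), clear(e), clear(f), handempty, ontable(e), ontable(f)}
  through step 1 (putdown(e)): drop {clear(e), handempty, ontable(e)}, keep {clear(d), clear(f), ontable(f)}, require {holding(e)}
    → {clear(d), clear(f), holding(e), ontable(f)}

== RESULT ==
["clear(d)", "clear(f)", "holding(e)", "ontable(f)"]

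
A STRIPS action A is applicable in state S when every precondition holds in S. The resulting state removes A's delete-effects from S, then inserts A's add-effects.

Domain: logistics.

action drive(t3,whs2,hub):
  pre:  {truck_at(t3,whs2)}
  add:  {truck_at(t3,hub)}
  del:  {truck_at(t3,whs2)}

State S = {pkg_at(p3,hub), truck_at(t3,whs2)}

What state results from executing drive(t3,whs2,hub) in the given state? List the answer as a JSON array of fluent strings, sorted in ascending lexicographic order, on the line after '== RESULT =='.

Progress:
  pre ⊆ S: {truck_at(t3,whs2)} ⊆ S  — applicable
  S \ del = {pkg_at(p3,hub)}
  ∪ add   = {pkg_at(p3,hub), truck_at(t3,hub)}

== RESULT ==
["pkg_at(p3,hub)", "truck_at(t3,hub)"]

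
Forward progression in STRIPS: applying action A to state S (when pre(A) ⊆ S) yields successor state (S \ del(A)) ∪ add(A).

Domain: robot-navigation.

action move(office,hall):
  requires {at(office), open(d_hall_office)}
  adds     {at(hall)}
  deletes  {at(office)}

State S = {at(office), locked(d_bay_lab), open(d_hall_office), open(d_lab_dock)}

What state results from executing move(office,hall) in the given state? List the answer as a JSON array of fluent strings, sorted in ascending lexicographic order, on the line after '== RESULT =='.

Compute (S \ del) ∪ add:
  pre ⊆ S: {at(office), open(d_hall_office)} ⊆ S  — applicable
  S \ del = {locked(d_bay_lab), open(d_hall_office), open(d_lab_dock)}
  ∪ add   = {at(hall), locked(d_bay_lab), open(d_hall_office), open(d_lab_dock)}

== RESULT ==
["at(hall)", "locked(d_bay_lab)", "open(d_hall_office)", "open(d_lab_dock)"]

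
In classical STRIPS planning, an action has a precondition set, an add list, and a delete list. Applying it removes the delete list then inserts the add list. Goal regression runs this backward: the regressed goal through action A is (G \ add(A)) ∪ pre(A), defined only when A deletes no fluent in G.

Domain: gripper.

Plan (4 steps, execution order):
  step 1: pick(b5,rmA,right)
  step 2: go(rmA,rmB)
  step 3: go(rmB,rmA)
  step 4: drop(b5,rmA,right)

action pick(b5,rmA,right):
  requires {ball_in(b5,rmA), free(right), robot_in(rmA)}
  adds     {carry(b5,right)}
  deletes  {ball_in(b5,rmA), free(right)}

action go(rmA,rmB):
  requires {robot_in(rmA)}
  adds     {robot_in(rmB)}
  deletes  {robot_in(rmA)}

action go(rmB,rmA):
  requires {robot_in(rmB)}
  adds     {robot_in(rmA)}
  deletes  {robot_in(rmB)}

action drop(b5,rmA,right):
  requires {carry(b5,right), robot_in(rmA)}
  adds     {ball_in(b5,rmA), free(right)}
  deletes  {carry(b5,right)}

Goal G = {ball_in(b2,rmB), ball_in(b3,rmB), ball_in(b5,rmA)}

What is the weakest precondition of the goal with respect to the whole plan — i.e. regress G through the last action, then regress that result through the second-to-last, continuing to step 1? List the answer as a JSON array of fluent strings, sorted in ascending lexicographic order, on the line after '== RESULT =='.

Work backward from the goal:
  through step 4 (drop(b5,rmA,right)): drop {ball_in(b5,rmA)}, keep {ball_in(b2,rmB), ball_in(b3,rmB)}, require {carry(b5,right), robot_in(rmA)}
    → {ball_in(b2,rmB), ball_in(b3,rmB), carry(b5,right), robot_in(rmA)}
  through step 3 (go(rmB,rmA)): drop {robot_in(rmA)}, keep {ball_in(b2,rmB), ball_in(b3,rmB), carry(b5,right)}, require {robot_in(rmB)}
    → {ball_in(b2,rmB), ball_in(b3,rmB), carry(b5,right), robot_in(rmB)}
  through step 2 (go(rmA,rmB)): drop {robot_in(rmB)}, keep {ball_in(b2,rmB), ball_in(b3,rmB), carry(b5,right)}, require {robot_in(rmA)}
    → {ball_in(b2,rmB), ball_in(b3,rmB), carry(b5,right), robot_in(rmA)}
  through step 1 (pick(b5,rmA,right)): drop {carry(b5,right)}, keep {ball_in(b2,rmB), ball_in(b3,rmB), robot_in(rmA)}, require {ball_in(b5,rmA), free(right), robot_in(rmA)}
    → {ball_in(b2,rmB), ball_in(b3,rmB), ball_in(b5,rmA), free(right), robot_in(rmA)}

== RESULT ==
["ball_in(b2,rmB)", "ball_in(b3,rmB)", "ball_in(b5,rmA)", "free(right)", "robot_in(rmA)"]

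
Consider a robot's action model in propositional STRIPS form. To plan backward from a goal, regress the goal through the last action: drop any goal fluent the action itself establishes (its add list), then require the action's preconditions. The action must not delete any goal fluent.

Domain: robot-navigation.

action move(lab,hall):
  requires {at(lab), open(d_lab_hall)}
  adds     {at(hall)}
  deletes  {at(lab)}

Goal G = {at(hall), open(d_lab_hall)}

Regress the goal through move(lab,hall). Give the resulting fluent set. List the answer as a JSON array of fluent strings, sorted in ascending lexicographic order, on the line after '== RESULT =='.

Compute (G \ add) ∪ pre:
  G ∩ del = {}  (empty — regression defined)
  G \ add = {at(hall), open(d_lab_hall)} \ {at(hall)} = {open(d_lab_hall)}
  ∪ pre   = {open(d_lab_hall)} ∪ {at(lab), open(d_lab_hall)}
          = {at(lab), open(d_lab_hall)}

== RESULT ==
["at(lab)", "open(d_lab_hall)"]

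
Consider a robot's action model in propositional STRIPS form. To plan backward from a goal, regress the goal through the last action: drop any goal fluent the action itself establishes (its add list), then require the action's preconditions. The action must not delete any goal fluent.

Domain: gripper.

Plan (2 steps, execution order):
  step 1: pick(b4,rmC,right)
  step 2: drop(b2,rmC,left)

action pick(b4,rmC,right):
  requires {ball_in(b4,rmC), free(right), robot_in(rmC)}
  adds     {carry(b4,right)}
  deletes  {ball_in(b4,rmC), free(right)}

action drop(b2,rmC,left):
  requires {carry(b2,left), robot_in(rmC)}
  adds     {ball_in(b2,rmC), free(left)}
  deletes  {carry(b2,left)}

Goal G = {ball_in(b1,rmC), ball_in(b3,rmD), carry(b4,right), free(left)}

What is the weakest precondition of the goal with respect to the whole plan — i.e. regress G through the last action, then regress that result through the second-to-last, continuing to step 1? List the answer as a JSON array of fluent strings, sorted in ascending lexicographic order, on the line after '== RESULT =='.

Work backward from the goal:
  through step 2 (drop(b2,rmC,left)): drop {free(left)}, keep {ball_in(b1,rmC), ball_in(b3,rmD), carry(b4,right)}, require {carry(b2,left), robot_in(rmC)}
    → {ball_in(b1,rmC), ball_in(b3,rmD), carry(b2,left), carry(b4,right), robot_in(rmC)}
  through step 1 (pick(b4,rmC,right)): drop {carry(b4,right)}, keep {ball_in(b1,rmC), ball_in(b3,rmD), carry(b2,left), robot_in(rmC)}, require {ball_in(b4,rmC), free(right), robot_in(rmC)}
    → {ball_in(b1,rmC), ball_in(b3,rmD), ball_in(b4,rmC), carry(b2,left), free(right), robot_in(rmC)}

== RESULT ==
["ball_in(b1,rmC)", "ball_in(b3,rmD)", "ball_in(b4,rmC)", "carry(b2,left)", "free(right)", "robot_in(rmC)"]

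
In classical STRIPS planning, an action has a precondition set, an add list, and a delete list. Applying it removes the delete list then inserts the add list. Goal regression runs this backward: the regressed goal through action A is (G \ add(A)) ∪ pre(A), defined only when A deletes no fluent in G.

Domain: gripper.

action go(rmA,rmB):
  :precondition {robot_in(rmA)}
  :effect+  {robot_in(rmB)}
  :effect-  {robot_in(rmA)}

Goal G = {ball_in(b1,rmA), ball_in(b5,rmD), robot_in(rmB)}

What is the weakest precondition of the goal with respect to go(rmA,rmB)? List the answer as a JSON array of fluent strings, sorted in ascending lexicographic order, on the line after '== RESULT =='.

Regress:
  G ∩ del = {}  (empty — regression defined)
  G \ add = {ball_in(b1,rmA), ball_in(b5,rmD), robot_in(rmB)} \ {robot_in(rmB)} = {ball_in(b1,rmA), ball_in(b5,rmD)}
  ∪ pre   = {ball_in(b1,rmA), ball_in(b5,rmD)} ∪ {robot_in(rmA)}
          = {ball_in(b1,rmA), ball_in(b5,rmD), robot_in(rmA)}

== RESULT ==
["ball_in(b1,rmA)", "ball_in(b5,rmD)", "robot_in(rmA)"]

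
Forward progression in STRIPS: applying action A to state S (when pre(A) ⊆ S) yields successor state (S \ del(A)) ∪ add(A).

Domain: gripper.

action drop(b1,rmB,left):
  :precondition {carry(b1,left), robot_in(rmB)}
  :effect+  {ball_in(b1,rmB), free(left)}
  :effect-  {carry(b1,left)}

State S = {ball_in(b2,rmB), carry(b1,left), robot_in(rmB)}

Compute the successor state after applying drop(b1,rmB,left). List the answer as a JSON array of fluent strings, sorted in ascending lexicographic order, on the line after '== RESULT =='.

Progress:
  pre ⊆ S: {carry(b1,left), robot_in(rmB)} ⊆ S  — applicable
  S \ del = {ball_in(b2,rmB), robot_in(rmB)}
  ∪ add   = {ball_in(b1,rmB), ball_in(b2,rmB), free(left), robot_in(rmB)}

== RESULT ==
["ball_in(b1,rmB)", "ball_in(b2,rmB)", "free(left)", "robot_in(rmB)"]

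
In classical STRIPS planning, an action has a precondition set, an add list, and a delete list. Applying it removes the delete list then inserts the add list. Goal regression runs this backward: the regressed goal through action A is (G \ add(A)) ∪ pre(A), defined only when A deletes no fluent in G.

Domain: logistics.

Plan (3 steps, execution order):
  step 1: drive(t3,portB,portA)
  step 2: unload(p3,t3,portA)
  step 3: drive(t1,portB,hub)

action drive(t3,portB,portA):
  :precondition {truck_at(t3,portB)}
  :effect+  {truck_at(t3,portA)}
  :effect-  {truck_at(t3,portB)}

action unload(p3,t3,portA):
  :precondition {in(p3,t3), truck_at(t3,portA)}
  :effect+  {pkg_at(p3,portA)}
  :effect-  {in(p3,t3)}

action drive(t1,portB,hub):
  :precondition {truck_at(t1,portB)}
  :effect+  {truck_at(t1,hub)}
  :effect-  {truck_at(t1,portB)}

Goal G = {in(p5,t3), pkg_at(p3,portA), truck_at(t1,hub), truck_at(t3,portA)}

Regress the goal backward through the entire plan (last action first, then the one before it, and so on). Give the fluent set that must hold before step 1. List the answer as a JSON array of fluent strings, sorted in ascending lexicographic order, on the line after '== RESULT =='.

Work backward from the goal:
  through step 3 (drive(t1,portB,hub)): drop {truck_at(t1,hub)}, keep {in(p5,t3), pkg_at(p3,portA), truck_at(t3,portA)}, require {truck_at(t1,portB)}
    → {in(p5,t3), pkg_at(p3,portA), truck_at(t1,portB), truck_at(t3,portA)}
  through step 2 (unload(p3,t3,portA)): drop {pkg_at(p3,portA)}, keep {in(p5,t3), truck_at(t1,portB), truck_at(t3,portA)}, require {in(p3,t3), truck_at(t3,portA)}
    → {in(p3,t3), in(p5,t3), truck_at(t1,portB), truck_at(t3,portA)}
  through step 1 (drive(t3,portB,portA)): drop {truck_at(t3,portA)}, keep {in(p3,t3), in(p5,t3), truck_at(t1,portB)}, require {truck_at(t3,portB)}
    → {in(p3,t3), in(p5,t3), truck_at(t1,portB), truck_at(t3,portB)}

== RESULT ==
["in(p3,t3)", "in(p5,t3)", "truck_at(t1,portB)", "truck_at(t3,portB)"]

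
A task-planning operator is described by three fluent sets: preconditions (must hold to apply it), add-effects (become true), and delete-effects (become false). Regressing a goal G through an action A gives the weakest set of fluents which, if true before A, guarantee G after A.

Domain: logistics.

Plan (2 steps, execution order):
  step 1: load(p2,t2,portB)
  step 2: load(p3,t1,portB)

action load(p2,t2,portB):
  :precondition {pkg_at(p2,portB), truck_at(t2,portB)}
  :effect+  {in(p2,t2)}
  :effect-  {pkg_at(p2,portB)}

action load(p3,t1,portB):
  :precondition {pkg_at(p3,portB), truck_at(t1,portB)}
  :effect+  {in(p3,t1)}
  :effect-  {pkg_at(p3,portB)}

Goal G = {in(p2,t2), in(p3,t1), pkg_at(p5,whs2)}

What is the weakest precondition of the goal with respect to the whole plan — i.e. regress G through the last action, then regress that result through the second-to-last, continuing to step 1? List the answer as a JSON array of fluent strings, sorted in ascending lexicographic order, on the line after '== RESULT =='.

Work backward from the goal:
  through step 2 (load(p3,t1,portB)): drop {in(p3,t1)}, keep {in(p2,t2), pkg_at(p5,whs2)}, require {pkg_at(p3,portB), truck_at(t1,portB)}
    → {in(p2,t2), pkg_at(p3,portB), pkg_at(p5,whs2), truck_at(t1,portB)}
  through step 1 (load(p2,t2,portB)): drop {in(p2,t2)}, keep {pkg_at(p3,portB), pkg_at(p5,whs2), truck_at(t1,portB)}, require {pkg_at(p2,portB), truck_at(t2,portB)}
    → {pkg_at(p2,portB), pkg_at(p3,portB), pkg_at(p5,whs2), truck_at(t1,portB), truck_at(t2,portB)}

== RESULT ==
["pkg_at(p2,portB)", "pkg_at(p3,portB)", "pkg_at(p5,whs2)", "truck_at(t1,portB)", "truck_at(t2,portB)"]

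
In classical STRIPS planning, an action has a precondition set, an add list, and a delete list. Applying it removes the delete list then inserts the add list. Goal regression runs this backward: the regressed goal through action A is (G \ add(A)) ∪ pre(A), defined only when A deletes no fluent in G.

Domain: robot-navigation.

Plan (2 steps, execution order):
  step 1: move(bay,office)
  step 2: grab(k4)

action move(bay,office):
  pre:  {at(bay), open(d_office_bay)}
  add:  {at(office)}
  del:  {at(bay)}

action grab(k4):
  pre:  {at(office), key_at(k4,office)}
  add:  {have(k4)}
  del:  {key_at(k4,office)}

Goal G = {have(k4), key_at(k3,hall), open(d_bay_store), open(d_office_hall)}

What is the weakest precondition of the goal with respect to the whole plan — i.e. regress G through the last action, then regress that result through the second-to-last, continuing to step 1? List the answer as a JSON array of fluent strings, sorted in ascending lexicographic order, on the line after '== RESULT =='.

Regress step by step:
  through step 2 (grab(k4)): drop {have(k4)}, keep {key_at(k3,hall), open(d_bay_store), open(d_office_hall)}, require {at(office), key_at(k4,office)}
    → {at(office), key_at(k3,hall), key_at(k4,office), open(d_bay_store), open(d_office_hall)}
  through step 1 (move(bay,office)): drop {at(office)}, keep {key_at(k3,hall), key_at(k4,office), open(d_bay_store), open(d_office_hall)}, require {at(bay), open(d_office_bay)}
    → {at(bay), key_at(k3,hall), key_at(k4,office), open(d_bay_store), open(d_office_bay), open(d_office_hall)}

== RESULT ==
["at(bay)", "key_at(k3,hall)", "key_at(k4,office)", "open(d_bay_store)", "open(d_office_bay)", "open(d_office_hall)"]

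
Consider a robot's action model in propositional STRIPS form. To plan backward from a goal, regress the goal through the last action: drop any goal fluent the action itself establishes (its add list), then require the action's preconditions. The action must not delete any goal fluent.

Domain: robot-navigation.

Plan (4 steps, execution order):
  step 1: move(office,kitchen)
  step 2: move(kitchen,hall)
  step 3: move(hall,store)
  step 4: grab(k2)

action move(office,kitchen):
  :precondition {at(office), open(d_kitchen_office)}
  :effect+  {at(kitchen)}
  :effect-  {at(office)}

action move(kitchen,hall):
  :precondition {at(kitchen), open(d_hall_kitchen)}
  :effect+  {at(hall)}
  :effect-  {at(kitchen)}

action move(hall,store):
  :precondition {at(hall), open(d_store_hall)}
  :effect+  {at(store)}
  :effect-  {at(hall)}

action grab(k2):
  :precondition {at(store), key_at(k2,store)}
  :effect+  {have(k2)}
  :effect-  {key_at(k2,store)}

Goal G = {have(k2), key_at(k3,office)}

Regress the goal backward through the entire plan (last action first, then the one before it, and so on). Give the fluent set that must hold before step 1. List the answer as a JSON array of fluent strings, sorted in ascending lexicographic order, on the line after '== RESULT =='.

Regress step by step:
  through step 4 (grab(k2)): drop {have(k2)}, keep {key_at(k3,office)}, require {at(store), key_at(k2,store)}
    → {at(store), key_at(k2,store), key_at(k3,office)}
  through step 3 (move(hall,store)): drop {at(store)}, keep {key_at(k2,store), key_at(k3,office)}, require {at(hall), open(d_store_hall)}
    → {at(hall), key_at(k2,store), key_at(k3,office), open(d_store_hall)}
  through step 2 (move(kitchen,hall)): drop {at(hall)}, keep {key_at(k2,store), key_at(k3,office), open(d_store_hall)}, require {at(kitchen), open(d_hall_kitchen)}
    → {at(kitchen), key_at(k2,store), key_at(k3,office), open(d_hall_kitchen), open(d_store_hall)}
  through step 1 (move(office,kitchen)): drop {at(kitchen)}, keep {key_at(k2,store), key_at(k3,office), open(d_hall_kitchen), open(d_store_hall)}, require {at(office), open(d_kitchen_office)}
    → {at(office), key_at(k2,store), key_at(k3,office), open(d_hall_kitchen), open(d_kitchen_office), open(d_store_hall)}

== RESULT ==
["at(office)", "key_at(k2,store)", "key_at(k3,office)", "open(d_hall_kitchen)", "open(d_kitchen_office)", "open(d_store_hall)"]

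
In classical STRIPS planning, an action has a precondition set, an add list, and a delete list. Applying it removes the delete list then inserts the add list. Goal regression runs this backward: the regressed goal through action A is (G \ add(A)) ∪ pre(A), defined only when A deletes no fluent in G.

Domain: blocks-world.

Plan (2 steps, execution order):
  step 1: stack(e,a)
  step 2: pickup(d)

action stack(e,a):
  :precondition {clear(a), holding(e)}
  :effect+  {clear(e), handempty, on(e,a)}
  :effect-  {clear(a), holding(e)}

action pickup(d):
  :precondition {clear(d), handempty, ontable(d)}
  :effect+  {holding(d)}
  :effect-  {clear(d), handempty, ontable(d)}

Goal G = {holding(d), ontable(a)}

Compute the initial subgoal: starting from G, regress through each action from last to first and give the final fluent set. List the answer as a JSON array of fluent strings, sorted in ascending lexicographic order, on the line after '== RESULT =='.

Regress step by step:
  through step 2 (pickup(d)): drop {holding(d)}, keep {ontable(a)}, require {clear(d), handempty, ontable(d)}
    → {clear(d), handempty, ontable(a), ontable(d)}
  through step 1 (stack(e,a)): drop {handempty}, keep {clear(d), ontable(a), ontable(d)}, require {clear(a), holding(e)}
    → {clear(a), clear(d), holding(e), ontable(a), ontable(d)}

== RESULT ==
["clear(a)", "clear(d)", "holding(e)", "ontable(a)", "ontable(d)"]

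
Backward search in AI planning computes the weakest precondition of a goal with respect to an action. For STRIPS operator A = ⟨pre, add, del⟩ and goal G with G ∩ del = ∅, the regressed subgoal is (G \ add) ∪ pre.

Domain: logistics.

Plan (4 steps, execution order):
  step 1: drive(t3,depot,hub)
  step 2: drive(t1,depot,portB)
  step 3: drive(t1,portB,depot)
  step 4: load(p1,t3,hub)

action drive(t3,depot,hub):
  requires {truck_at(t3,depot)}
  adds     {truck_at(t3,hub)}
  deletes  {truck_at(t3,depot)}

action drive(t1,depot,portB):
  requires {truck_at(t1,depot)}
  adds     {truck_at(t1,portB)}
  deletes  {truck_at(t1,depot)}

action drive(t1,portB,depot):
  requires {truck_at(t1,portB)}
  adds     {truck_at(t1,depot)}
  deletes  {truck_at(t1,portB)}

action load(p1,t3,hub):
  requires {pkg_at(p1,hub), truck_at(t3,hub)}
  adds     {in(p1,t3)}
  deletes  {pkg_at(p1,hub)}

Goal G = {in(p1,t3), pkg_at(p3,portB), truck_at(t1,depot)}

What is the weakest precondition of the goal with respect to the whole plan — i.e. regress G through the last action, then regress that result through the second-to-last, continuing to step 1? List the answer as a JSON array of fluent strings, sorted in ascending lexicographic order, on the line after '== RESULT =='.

Regress step by step:
  through step 4 (load(p1,t3,hub)): drop {in(p1,t3)}, keep {pkg_at(p3,portB), truck_at(t1,depot)}, require {pkg_at(p1,hub), truck_at(t3,hub)}
    → {pkg_at(p1,hub), pkg_at(p3,portB), truck_at(t1,depot), truck_at(t3,hub)}
  through step 3 (drive(t1,portB,depot)): drop {truck_at(t1,depot)}, keep {pkg_at(p1,hub), pkg_at(p3,portB), truck_at(t3,hub)}, require {truck_at(t1,portB)}
    → {pkg_at(p1,hub), pkg_at(p3,portB), truck_at(t1,portB), truck_at(t3,hub)}
  through step 2 (drive(t1,depot,portB)): drop {truck_at(t1,portB)}, keep {pkg_at(p1,hub), pkg_at(p3,portB), truck_at(t3,hub)}, require {truck_at(t1,depot)}
    → {pkg_at(p1,hub), pkg_at(p3,portB), truck_at(t1,depot), truck_at(t3,hub)}
  through step 1 (drive(t3,depot,hub)): drop {truck_at(t3,hub)}, keep {pkg_at(p1,hub), pkg_at(p3,portB), truck_at(t1,depot)}, require {truck_at(t3,depot)}
    → {pkg_at(p1,hub), pkg_at(p3,portB), truck_at(t1,depot), truck_at(t3,depot)}

== RESULT ==
["pkg_at(p1,hub)", "pkg_at(p3,portB)", "truck_at(t1,depot)", "truck_at(t3,depot)"]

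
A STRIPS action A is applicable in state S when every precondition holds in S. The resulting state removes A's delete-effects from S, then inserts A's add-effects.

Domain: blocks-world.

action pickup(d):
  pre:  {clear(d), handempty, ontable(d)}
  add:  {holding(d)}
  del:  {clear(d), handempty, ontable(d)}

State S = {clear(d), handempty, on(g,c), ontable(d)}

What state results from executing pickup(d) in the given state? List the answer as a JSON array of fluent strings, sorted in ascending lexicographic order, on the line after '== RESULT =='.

Progress:
  pre ⊆ S: {clear(d), handempty, ontable(d)} ⊆ S  — applicable
  S \ del = {on(g,c)}
  ∪ add   = {holding(d), on(g,c)}

== RESULT ==
["holding(d)", "on(g,c)"]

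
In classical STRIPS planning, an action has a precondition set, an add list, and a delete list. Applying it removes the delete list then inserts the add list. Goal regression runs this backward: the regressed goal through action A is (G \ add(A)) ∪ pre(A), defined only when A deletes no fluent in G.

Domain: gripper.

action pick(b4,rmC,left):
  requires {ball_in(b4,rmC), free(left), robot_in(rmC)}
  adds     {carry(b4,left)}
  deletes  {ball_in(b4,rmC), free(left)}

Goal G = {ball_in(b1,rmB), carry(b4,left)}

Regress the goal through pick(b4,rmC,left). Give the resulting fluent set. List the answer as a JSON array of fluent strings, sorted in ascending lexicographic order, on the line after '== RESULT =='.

Compute (G \ add) ∪ pre:
  G ∩ del = {}  (empty — regression defined)
  G \ add = {ball_in(b1,rmB), carry(b4,left)} \ {carry(b4,left)} = {ball_in(b1,rmB)}
  ∪ pre   = {ball_in(b1,rmB)} ∪ {ball_in(b4,rmC), free(left), robot_in(rmC)}
          = {ball_in(b1,rmB), ball_in(b4,rmC), free(left), robot_in(rmC)}

== RESULT ==
["ball_in(b1,rmB)", "ball_in(b4,rmC)", "free(left)", "robot_in(rmC)"]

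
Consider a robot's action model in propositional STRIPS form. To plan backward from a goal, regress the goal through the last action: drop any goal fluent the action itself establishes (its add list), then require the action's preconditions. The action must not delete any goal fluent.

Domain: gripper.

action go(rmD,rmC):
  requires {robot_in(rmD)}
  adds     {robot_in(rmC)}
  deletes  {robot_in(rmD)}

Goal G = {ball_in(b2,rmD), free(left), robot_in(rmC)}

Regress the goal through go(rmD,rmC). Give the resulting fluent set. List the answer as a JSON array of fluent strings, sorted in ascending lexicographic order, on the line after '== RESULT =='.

Compute (G \ add) ∪ pre:
  G ∩ del = {}  (empty — regression defined)
  G \ add = {ball_in(b2,rmD), free(left), robot_in(rmC)} \ {robot_in(rmC)} = {ball_in(b2,rmD), free(left)}
  ∪ pre   = {ball_in(b2,rmD), free(left)} ∪ {robot_in(rmD)}
          = {ball_in(b2,rmD), free(left), robot_in(rmD)}

== RESULT ==
["ball_in(b2,rmD)", "free(left)", "robot_in(rmD)"]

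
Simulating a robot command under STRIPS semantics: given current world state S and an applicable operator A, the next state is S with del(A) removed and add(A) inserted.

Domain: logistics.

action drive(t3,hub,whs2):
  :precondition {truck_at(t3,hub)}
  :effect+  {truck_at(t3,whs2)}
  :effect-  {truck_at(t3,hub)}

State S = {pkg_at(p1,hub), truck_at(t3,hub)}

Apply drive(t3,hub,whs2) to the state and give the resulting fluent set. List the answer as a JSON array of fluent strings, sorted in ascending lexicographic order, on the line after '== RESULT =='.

Progress:
  pre ⊆ S: {truck_at(t3,hub)} ⊆ S  — applicable
  S \ del = {pkg_at(p1,hub)}
  ∪ add   = {pkg_at(p1,hub), truck_at(t3,whs2)}

== RESULT ==
["pkg_at(p1,hub)", "truck_at(t3,whs2)"]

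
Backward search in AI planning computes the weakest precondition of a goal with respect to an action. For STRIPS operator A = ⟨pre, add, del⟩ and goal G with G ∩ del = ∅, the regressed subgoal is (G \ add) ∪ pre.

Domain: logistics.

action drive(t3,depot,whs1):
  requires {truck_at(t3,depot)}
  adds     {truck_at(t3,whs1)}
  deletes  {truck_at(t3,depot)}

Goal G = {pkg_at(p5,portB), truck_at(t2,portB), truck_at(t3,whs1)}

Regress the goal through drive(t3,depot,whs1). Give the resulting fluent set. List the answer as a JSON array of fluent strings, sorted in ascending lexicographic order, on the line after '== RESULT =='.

Compute (G \ add) ∪ pre:
  G ∩ del = {}  (empty — regression defined)
  G \ add = {pkg_at(p5,portB), truck_at(t2,portB), truck_at(t3,whs1)} \ {truck_at(t3,whs1)} = {pkg_at(p5,portB), truck_at(t2,portB)}
  ∪ pre   = {pkg_at(p5,portB), truck_at(t2,portB)} ∪ {truck_at(t3,depot)}
          = {pkg_at(p5,portB), truck_at(t2,portB), truck_at(t3,depot)}

== RESULT ==
["pkg_at(p5,portB)", "truck_at(t2,portB)", "truck_at(t3,depot)"]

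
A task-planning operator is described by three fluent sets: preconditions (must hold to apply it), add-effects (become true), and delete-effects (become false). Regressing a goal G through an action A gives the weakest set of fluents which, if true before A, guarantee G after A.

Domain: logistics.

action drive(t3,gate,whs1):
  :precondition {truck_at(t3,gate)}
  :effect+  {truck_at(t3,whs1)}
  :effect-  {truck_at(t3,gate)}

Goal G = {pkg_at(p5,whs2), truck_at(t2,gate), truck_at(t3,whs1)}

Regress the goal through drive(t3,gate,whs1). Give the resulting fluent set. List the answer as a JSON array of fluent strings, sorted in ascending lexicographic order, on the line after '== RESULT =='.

Compute (G \ add) ∪ pre:
  G ∩ del = {}  (empty — regression defined)
  G \ add = {pkg_at(p5,whs2), truck_at(t2,gate), truck_at(t3,whs1)} \ {truck_at(t3,whs1)} = {pkg_at(p5,whs2), truck_at(t2,gate)}
  ∪ pre   = {pkg_at(p5,whs2), truck_at(t2,gate)} ∪ {truck_at(t3,gate)}
          = {pkg_at(p5,whs2), truck_at(t2,gate), truck_at(t3,gate)}

== RESULT ==
["pkg_at(p5,whs2)", "truck_at(t2,gate)", "truck_at(t3,gate)"]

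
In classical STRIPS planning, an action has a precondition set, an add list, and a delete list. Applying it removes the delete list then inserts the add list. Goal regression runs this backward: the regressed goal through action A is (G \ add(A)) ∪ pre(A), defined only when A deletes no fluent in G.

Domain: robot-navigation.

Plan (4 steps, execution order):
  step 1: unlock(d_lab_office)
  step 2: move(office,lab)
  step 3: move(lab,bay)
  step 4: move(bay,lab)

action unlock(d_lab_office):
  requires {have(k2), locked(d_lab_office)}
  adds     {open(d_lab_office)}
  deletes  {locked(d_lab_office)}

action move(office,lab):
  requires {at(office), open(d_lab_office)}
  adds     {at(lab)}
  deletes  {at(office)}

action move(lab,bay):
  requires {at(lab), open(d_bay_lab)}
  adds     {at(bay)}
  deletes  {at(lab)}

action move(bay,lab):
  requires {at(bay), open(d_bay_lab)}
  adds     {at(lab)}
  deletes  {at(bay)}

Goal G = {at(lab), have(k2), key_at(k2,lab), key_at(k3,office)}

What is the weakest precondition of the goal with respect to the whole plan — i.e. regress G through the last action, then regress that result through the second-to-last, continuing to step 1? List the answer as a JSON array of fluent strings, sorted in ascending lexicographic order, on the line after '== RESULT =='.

Regress step by step:
  through step 4 (move(bay,lab)): drop {at(lab)}, keep {have(k2), key_at(k2,lab), key_at(k3,office)}, require {at(bay), open(d_bay_lab)}
    → {at(bay), have(k2), key_at(k2,lab), key_at(k3,office), open(d_bay_lab)}
  through step 3 (move(lab,bay)): drop {at(bay)}, keep {have(k2), key_at(k2,lab), key_at(k3,office), open(d_bay_lab)}, require {at(lab), open(d_bay_lab)}
    → {at(lab), have(k2), key_at(k2,lab), key_at(k3,office), open(d_bay_lab)}
  through step 2 (move(office,lab)): drop {at(lab)}, keep {have(k2), key_at(k2,lab), key_at(k3,office), open(d_bay_lab)}, require {at(office), open(d_lab_office)}
    → {at(office), have(k2), key_at(k2,lab), key_at(k3,office), open(d_bay_lab), open(d_lab_office)}
  through step 1 (unlock(d_lab_office)): drop {open(d_lab_office)}, keep {at(office), have(k2), key_at(k2,lab), key_at(k3,office), open(d_bay_lab)}, require {have(k2), locked(d_lab_office)}
    → {at(office), have(k2), key_at(k2,lab), key_at(k3,office), locked(d_lab_office), open(d_bay_lab)}

== RESULT ==
["at(office)", "have(k2)", "key_at(k2,lab)", "key_at(k3,office)", "locked(d_lab_office)", "open(d_bay_lab)"]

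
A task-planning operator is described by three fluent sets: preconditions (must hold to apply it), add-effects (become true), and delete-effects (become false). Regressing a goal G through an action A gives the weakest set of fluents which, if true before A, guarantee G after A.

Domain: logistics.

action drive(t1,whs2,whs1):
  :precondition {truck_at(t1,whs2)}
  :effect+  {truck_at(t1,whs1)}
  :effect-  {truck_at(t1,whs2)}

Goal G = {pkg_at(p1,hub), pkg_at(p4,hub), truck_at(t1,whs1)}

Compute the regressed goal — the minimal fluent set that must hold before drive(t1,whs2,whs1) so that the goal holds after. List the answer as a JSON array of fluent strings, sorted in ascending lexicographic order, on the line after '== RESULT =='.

Compute (G \ add) ∪ pre:
  G ∩ del = {}  (empty — regression defined)
  G \ add = {pkg_at(p1,hub), pkg_at(p4,hub), truck_at(t1,whs1)} \ {truck_at(t1,whs1)} = {pkg_at(p1,hub), pkg_at(p4,hub)}
  ∪ pre   = {pkg_at(p1,hub), pkg_at(p4,hub)} ∪ {truck_at(t1,whs2)}
          = {pkg_at(p1,hub), pkg_at(p4,hub), truck_at(t1,whs2)}

== RESULT ==
["pkg_at(p1,hub)", "pkg_at(p4,hub)", "truck_at(t1,whs2)"]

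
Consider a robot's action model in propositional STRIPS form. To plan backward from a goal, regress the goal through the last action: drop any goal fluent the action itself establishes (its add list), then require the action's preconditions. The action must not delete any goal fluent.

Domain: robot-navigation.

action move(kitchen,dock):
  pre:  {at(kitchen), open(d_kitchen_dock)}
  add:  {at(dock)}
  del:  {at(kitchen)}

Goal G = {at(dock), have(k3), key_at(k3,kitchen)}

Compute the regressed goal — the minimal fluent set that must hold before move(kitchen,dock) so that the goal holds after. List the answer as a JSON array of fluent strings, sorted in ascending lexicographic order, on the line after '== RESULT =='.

Regress:
  G ∩ del = {}  (empty — regression defined)
  G \ add = {at(dock), have(k3), key_at(k3,kitchen)} \ {at(dock)} = {have(k3), key_at(k3,kitchen)}
  ∪ pre   = {have(k3), key_at(k3,kitchen)} ∪ {at(kitchen), open(d_kitchen_dock)}
          = {at(kitchen), have(k3), key_at(k3,kitchen), open(d_kitchen_dock)}

== RESULT ==
["at(kitchen)", "have(k3)", "key_at(k3,kitchen)", "open(d_kitchen_dock)"]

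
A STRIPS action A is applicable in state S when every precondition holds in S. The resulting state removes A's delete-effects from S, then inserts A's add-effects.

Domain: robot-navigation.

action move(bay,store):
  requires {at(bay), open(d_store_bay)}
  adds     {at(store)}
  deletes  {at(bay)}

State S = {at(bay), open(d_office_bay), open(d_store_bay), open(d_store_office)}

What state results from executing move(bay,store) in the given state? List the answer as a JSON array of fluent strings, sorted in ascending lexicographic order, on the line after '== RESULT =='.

Compute (S \ del) ∪ add:
  pre ⊆ S: {at(bay), open(d_store_bay)} ⊆ S  — applicable
  S \ del = {open(d_office_bay), open(d_store_bay), open(d_store_office)}
  ∪ add   = {at(store), open(d_office_bay), open(d_store_bay), open(d_store_office)}

== RESULT ==
["at(store)", "open(d_office_bay)", "open(d_store_bay)", "open(d_store_office)"]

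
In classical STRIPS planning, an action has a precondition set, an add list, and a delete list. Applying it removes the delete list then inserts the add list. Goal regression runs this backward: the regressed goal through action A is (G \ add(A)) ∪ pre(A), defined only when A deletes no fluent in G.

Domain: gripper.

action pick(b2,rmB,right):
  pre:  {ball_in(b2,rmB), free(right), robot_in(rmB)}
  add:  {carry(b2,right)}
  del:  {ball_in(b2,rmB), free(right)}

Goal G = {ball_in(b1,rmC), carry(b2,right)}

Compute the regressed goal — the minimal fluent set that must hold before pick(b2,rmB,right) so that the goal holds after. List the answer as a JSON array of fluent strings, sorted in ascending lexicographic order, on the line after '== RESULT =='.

Compute (G \ add) ∪ pre:
  G ∩ del = {}  (empty — regression defined)
  G \ add = {ball_in(b1,rmC), carry(b2,right)} \ {carry(b2,right)} = {ball_in(b1,rmC)}
  ∪ pre   = {ball_in(b1,rmC)} ∪ {ball_in(b2,rmB), free(right), robot_in(rmB)}
          = {ball_in(b1,rmC), ball_in(b2,rmB), free(right), robot_in(rmB)}

== RESULT ==
["ball_in(b1,rmC)", "ball_in(b2,rmB)", "free(right)", "robot_in(rmB)"]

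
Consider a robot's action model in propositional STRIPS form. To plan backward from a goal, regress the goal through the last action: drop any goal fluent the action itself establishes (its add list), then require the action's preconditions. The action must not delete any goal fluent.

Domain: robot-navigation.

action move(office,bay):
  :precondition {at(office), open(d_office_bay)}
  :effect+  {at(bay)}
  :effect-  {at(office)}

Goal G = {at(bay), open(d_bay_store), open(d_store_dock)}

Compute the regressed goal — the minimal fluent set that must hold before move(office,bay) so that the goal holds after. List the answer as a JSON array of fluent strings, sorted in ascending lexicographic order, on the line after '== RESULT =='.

Regress:
  G ∩ del = {}  (empty — regression defined)
  G \ add = {at(bay), open(d_bay_store), open(d_store_dock)} \ {at(bay)} = {open(d_bay_store), open(d_store_dock)}
  ∪ pre   = {open(d_bay_store), open(d_store_dock)} ∪ {at(office), open(d_office_bay)}
          = {at(office), open(d_bay_store), open(d_office_bay), open(d_store_dock)}

== RESULT ==
["at(office)", "open(d_bay_store)", "open(d_office_bay)", "open(d_store_dock)"]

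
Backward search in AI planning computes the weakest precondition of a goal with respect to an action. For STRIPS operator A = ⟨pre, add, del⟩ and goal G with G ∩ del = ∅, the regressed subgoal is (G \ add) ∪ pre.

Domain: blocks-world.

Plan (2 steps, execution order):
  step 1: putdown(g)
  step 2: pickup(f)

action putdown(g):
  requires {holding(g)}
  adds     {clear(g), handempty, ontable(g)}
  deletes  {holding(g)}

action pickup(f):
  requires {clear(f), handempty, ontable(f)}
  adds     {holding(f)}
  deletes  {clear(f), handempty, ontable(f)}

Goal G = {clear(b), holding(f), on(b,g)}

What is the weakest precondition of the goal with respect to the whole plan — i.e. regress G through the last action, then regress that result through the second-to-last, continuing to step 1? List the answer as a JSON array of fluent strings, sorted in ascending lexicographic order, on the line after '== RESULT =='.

Regress step by step:
  through step 2 (pickup(f)): drop {holding(f)}, keep {clear(b), on(b,g)}, require {clear(f), handempty, ontable(f)}
    → {clear(b), clear(f), handempty, on(b,g), ontable(f)}
  through step 1 (putdown(g)): drop {handempty}, keep {clear(b), clear(f), on(b,g), ontable(f)}, require {holding(g)}
    → {clear(b), clear(f), holding(g), on(b,g), ontable(f)}

== RESULT ==
["clear(b)", "clear(f)", "holding(g)", "on(b,g)", "ontable(f)"]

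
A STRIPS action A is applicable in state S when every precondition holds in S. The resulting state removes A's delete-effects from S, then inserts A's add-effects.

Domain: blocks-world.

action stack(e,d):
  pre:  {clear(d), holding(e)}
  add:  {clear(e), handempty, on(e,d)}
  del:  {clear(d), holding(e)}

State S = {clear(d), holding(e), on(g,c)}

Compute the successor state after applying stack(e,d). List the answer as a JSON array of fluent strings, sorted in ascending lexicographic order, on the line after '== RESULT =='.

Compute (S \ del) ∪ add:
  pre ⊆ S: {clear(d), holding(e)} ⊆ S  — applicable
  S \ del = {on(g,c)}
  ∪ add   = {clear(e), handempty, on(e,d), on(g,c)}

== RESULT ==
["clear(e)", "handempty", "on(e,d)", "on(g,c)"]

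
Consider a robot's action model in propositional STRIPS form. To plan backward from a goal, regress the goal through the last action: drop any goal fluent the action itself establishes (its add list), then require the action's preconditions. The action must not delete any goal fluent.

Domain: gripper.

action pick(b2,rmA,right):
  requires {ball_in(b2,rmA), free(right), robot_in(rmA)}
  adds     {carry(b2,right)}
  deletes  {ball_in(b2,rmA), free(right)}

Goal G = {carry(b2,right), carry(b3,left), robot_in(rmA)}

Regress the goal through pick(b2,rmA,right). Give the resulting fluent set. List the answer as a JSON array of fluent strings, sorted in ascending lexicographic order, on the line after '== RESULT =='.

Regress:
  G ∩ del = {}  (empty — regression defined)
  G \ add = {carry(b2,right), carry(b3,left), robot_in(rmA)} \ {carry(b2,right)} = {carry(b3,left), robot_in(rmA)}
  ∪ pre   = {carry(b3,left), robot_in(rmA)} ∪ {ball_in(b2,rmA), free(right), robot_in(rmA)}
          = {ball_in(b2,rmA), carry(b3,left), free(right), robot_in(rmA)}

== RESULT ==
["ball_in(b2,rmA)", "carry(b3,left)", "free(right)", "robot_in(rmA)"]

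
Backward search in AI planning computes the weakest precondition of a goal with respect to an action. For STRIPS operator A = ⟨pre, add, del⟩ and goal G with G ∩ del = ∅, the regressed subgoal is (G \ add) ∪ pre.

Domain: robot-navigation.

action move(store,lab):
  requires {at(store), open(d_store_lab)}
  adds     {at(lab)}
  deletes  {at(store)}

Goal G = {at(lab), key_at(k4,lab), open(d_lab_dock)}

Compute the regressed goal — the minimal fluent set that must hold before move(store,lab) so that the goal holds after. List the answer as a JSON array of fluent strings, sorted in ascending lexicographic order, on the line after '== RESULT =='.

Regress:
  G ∩ del = {}  (empty — regression defined)
  G \ add = {at(lab), key_at(k4,lab), open(d_lab_dock)} \ {at(lab)} = {key_at(k4,lab), open(d_lab_dock)}
  ∪ pre   = {key_at(k4,lab), open(d_lab_dock)} ∪ {at(store), open(d_store_lab)}
          = {at(store), key_at(k4,lab), open(d_lab_dock), open(d_store_lab)}

== RESULT ==
["at(store)", "key_at(k4,lab)", "open(d_lab_dock)", "open(d_store_lab)"]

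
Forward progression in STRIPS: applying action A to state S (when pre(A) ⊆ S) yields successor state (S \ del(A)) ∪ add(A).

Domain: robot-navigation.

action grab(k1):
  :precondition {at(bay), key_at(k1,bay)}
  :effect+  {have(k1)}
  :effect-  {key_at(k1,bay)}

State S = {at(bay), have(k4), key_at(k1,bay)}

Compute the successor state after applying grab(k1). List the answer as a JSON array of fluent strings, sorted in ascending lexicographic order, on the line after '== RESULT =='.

Compute (S \ del) ∪ add:
  pre ⊆ S: {at(bay), key_at(k1,bay)} ⊆ S  — applicable
  S \ del = {at(bay), have(k4)}
  ∪ add   = {at(bay), have(k1), have(k4)}

== RESULT ==
["at(bay)", "have(k1)", "have(k4)"]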